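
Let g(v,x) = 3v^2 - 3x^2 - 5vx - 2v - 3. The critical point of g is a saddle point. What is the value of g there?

∂g/∂v = 6v - 5x - 2 = 0 and ∂g/∂x = -5v - 6x = 0, so (v, x) = (12/61, -10/61).
The Hessian has g_{vv} = 6, g_{xx} = -6, g_{vx} = -5, giving D = -61 < 0, so the point is a saddle point.
g(12/61, -10/61) = -195/61.

-195/61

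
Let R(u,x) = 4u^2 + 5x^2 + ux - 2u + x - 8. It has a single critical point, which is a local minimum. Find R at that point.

-658/79

∂R/∂u = 8u + x - 2 = 0 and ∂R/∂x = u + 10x + 1 = 0, so (u, x) = (21/79, -10/79).
The Hessian has R_{uu} = 8, R_{xx} = 10, R_{ux} = 1, giving D = 79 > 0 with R_{uu} > 0, so the point is a local minimum.
R(21/79, -10/79) = -658/79.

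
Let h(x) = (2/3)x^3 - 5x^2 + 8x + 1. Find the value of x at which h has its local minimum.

4

h'(x) = 2x^2 - 10x + 8. Setting h'(x) = 0 gives x ∈ {1, 4}.
Second-derivative test with h''(x) = 4x - 10: h''(1) = -6 < 0 ⇒ local maximum; h''(4) = 6 > 0 ⇒ local minimum.
The local minimum is h(4) = -13/3.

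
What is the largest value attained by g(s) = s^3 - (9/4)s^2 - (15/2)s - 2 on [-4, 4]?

9/4

The derivative is 3s^2 - (9/2)s - 15/2, which vanishes at s = -1 and s = 5/2.
Candidates: g(-4) = -72; g(-1) = 9/4; g(5/2) = -307/16; g(4) = -4.
So the maximum is g(-1) = 9/4.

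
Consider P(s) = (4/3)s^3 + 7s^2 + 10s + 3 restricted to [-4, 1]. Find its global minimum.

Differentiating, P'(s) = 4s^2 + 14s + 10; which vanishes at s = -5/2 and s = -1.
Candidates: P(-4) = -31/3,  P(-5/2) = 11/12,  P(-1) = -4/3,  P(1) = 64/3.
So the minimum is P(-4) = -31/3.

-31/3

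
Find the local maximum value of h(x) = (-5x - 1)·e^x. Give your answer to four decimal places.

By the product rule, h'(x) = (-5x - 6)·e^x. Since e^x > 0, the only critical point is x = -6/5.
h''(-6/5) has the same sign as -5 < 0, so this is a local maximum.
h(-6/5) = (5)·e^(-6/5) ≈ 1.5060.

1.5060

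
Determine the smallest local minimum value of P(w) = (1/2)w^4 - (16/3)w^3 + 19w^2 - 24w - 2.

-71/6

P'(w) = 2w^3 - 16w^2 + 38w - 24 = 0 at w = 1, 3, 4.
Second-derivative test with P''(w) = 6w^2 - 32w + 38: P''(1) = 12 > 0 ⇒ local minimum; P''(3) = -4 < 0 ⇒ local maximum; P''(4) = 6 > 0 ⇒ local minimum.
The smallest local minimum is P(1) = -71/6.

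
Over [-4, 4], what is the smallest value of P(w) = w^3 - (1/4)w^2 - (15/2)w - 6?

The derivative is 3w^2 - (1/2)w - 15/2, which vanishes at w = -3/2 and w = 5/3.
Evaluating at the critical points and endpoints: P(-4) = -44; P(-3/2) = 21/16; P(5/3) = -1573/108; P(4) = 24.
The minimum over the interval is -44, attained at w = -4.

-44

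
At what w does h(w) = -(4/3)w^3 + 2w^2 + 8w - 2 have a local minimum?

-1

Critical points: h'(w) = -4w^2 + 4w + 8 vanishes at w = -1, 2.
h''(w) = -8w + 4. h''(-1) = 12 > 0 ⇒ local minimum; h''(2) = -12 < 0 ⇒ local maximum.
Thus h has its local minimum at w = -1, with value -20/3.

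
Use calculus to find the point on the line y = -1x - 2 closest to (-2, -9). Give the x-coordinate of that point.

Minimize D(x)^2 = (x + 2)^2 + (-x + 7)^2.
d/dx[D^2] = 2(x + 2) + 2·(-1)·(-x + 7) = 0 ⇒ x = 5/2.
Then y = -9/2 and the distance is √(81/2) ≈ 6.3640.

5/2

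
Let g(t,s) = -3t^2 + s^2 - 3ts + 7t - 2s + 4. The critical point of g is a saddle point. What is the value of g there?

79/21

∂g/∂t = -6t - 3s + 7 = 0 and ∂g/∂s = -3t + 2s - 2 = 0, so (t, s) = (8/21, 11/7).
The Hessian has g_{tt} = -6, g_{ss} = 2, g_{ts} = -3, giving D = -21 < 0, so the point is a saddle point.
g(8/21, 11/7) = 79/21.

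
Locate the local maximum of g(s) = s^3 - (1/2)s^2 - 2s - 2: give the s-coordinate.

Critical points: g'(s) = 3s^2 - s - 2 vanishes at s = -2/3, 1.
Since g''(s) = 6s - 1, we get g''(-2/3) = -5 < 0 ⇒ local maximum; g''(1) = 5 > 0 ⇒ local minimum.
Thus g has its local maximum at s = -2/3, with value -32/27.

-2/3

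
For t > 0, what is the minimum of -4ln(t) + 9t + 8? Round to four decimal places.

15.2437

g'(t) = -4/t + 9 = 0 gives t = 4/9.
g''(t) = 4/t², which is positive for t > 0, so this is a local minimum.
g(4/9) = -4·ln(4/9) + 4 + 8 ≈ 15.2437.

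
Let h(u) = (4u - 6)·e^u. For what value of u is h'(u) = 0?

1/2

Differentiating with the product rule gives h'(u) = (4u - 2)·e^u. Since e^u > 0, the only critical point is u = 1/2.
h''(1/2) has the same sign as 4 > 0, so this is a local minimum.
h(1/2) = (-4)·e^(1/2) ≈ -6.5949.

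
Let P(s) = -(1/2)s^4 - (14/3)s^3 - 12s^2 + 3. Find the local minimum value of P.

-39/2

P'(s) = -2s^3 - 14s^2 - 24s. Setting P'(s) = 0 gives s ∈ {-4, -3, 0}.
Since P''(s) = -6s^2 - 28s - 24, we get P''(-4) = -8 < 0 ⇒ local maximum; P''(-3) = 6 > 0 ⇒ local minimum; P''(0) = -24 < 0 ⇒ local maximum.
So the local minimum value is P(-3) = -39/2.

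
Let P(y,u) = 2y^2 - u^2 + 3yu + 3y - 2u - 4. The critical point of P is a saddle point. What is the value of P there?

-3

∂P/∂y = 4y + 3u + 3 = 0 and ∂P/∂u = 3y - 2u - 2 = 0, so (y, u) = (0, -1).
The Hessian has P_{yy} = 4, P_{uu} = -2, P_{yu} = 3, giving D = -17 < 0, so the point is a saddle point.
P(0, -1) = -3.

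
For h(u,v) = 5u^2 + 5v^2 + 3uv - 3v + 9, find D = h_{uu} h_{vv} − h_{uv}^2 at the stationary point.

∂h/∂u = 10u + 3v = 0 and ∂h/∂v = 3u + 10v - 3 = 0, so (u, v) = (-9/91, 30/91).
The Hessian has h_{uu} = 10, h_{vv} = 10, h_{uv} = 3, giving D = 91 > 0 with h_{uu} > 0, so the point is a local minimum.
D = (10)·(10) − (3)^2 = 91.

91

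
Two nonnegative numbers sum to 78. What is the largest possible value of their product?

1521

With x + y = 78, the product is P(x) = x(78 − x).
P'(x) = 78 − 2x = 0 gives x = 39; P'' = −2 < 0, so this is the maximum.
P = 39·39 = 1521.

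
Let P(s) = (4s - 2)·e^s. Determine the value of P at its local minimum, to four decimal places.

Differentiating with the product rule gives P'(s) = (4s + 2)·e^s. Since e^s > 0, the only critical point is s = -1/2.
P''(-1/2) has the same sign as 4 > 0, so this is a local minimum.
P(-1/2) = (-4)·e^(-1/2) ≈ -2.4261.

-2.4261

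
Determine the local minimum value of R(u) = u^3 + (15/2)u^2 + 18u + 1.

R'(u) = 3u^2 + 15u + 18 = 0 at u = -3, -2.
R''(u) = 6u + 15. R''(-3) = -3 < 0 ⇒ local maximum; R''(-2) = 3 > 0 ⇒ local minimum.
The local minimum is R(-2) = -13.

-13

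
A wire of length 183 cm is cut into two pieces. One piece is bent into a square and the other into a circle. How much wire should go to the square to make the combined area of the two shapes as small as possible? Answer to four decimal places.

Let x be the length used for the square. Square side x/4; circle radius (183−x)/(2π).
A(x) = (x/4)² + π·((183−x)/(2π))² = x²/16 + (183−x)²/(4π) for 0 ≤ x ≤ 183. A'(x) = x/8 − (183−x)/(2π) = 0 gives x = 4·183/(π+4) ≈ 102.4981.
A'' = 1/8 + 1/(2π) > 0, so this gives the minimum combined area; x ≈ 102.4981 cm to the square.

102.4981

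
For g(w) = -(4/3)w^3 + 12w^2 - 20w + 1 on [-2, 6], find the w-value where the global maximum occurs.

-2

Differentiating, g'(w) = -4w^2 + 24w - 20; which vanishes at w = 1 and w = 5.
Evaluating at the critical points and endpoints: g(-2) = 299/3; g(1) = -25/3; g(5) = 103/3; g(6) = 25.
So the maximum is g(-2) = 299/3.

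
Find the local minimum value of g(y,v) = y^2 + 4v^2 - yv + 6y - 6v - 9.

-93/5

∂g/∂y = 2y - v + 6 = 0 and ∂g/∂v = -y + 8v - 6 = 0, so (y, v) = (-14/5, 2/5).
The Hessian has g_{yy} = 2, g_{vv} = 8, g_{yv} = -1, giving D = 15 > 0 with g_{yy} > 0, so the point is a local minimum.
g(-14/5, 2/5) = -93/5.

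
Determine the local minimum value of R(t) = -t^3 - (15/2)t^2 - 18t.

27/2

R'(t) = -3t^2 - 15t - 18. Setting R'(t) = 0 gives t ∈ {-3, -2}.
Since R''(t) = -6t - 15, we get R''(-3) = 3 > 0 ⇒ local minimum; R''(-2) = -3 < 0 ⇒ local maximum.
The local minimum is R(-3) = 27/2.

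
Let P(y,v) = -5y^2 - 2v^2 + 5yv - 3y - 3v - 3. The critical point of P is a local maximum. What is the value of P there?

21/5

∂P/∂y = -10y + 5v - 3 = 0 and ∂P/∂v = 5y - 4v - 3 = 0, so (y, v) = (-9/5, -3).
The Hessian has P_{yy} = -10, P_{vv} = -4, P_{yv} = 5, giving D = 15 > 0 with P_{yy} < 0, so the point is a local maximum.
P(-9/5, -3) = 21/5.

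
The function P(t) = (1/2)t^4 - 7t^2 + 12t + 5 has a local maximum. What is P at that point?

P'(t) = 2t^3 - 14t + 12. Setting P'(t) = 0 gives t ∈ {-3, 1, 2}.
Second-derivative test with P''(t) = 6t^2 - 14: P''(-3) = 40 > 0 ⇒ local minimum; P''(1) = -8 < 0 ⇒ local maximum; P''(2) = 10 > 0 ⇒ local minimum.
So the local maximum value is P(1) = 21/2.

21/2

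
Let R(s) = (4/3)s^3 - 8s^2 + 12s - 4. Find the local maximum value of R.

R'(s) = 4s^2 - 16s + 12. Setting R'(s) = 0 gives s ∈ {1, 3}.
R''(s) = 8s - 16. R''(1) = -8 < 0 ⇒ local maximum; R''(3) = 8 > 0 ⇒ local minimum.
Thus R has its local maximum at s = 1, with value 4/3.

4/3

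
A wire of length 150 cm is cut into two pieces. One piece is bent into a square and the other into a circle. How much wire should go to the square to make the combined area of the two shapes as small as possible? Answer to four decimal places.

84.0149

Let x be the length used for the square. Square side x/4; circle radius (150−x)/(2π).
A(x) = (x/4)² + π·((150−x)/(2π))² = x²/16 + (150−x)²/(4π) for 0 ≤ x ≤ 150. A'(x) = x/8 − (150−x)/(2π) = 0 gives x = 4·150/(π+4) ≈ 84.0149.
A'' = 1/8 + 1/(2π) > 0, so this gives the minimum combined area; x ≈ 84.0149 cm to the square.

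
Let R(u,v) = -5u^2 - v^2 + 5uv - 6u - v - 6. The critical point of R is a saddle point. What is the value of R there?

∂R/∂u = -10u + 5v - 6 = 0 and ∂R/∂v = 5u - 2v - 1 = 0, so (u, v) = (17/5, 8).
The Hessian has R_{uu} = -10, R_{vv} = -2, R_{uv} = 5, giving D = -5 < 0, so the point is a saddle point.
R(17/5, 8) = -101/5.

-101/5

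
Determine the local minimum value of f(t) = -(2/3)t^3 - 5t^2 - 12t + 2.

f'(t) = -2t^2 - 10t - 12 = 0 at t = -3, -2.
Since f''(t) = -4t - 10, we get f''(-3) = 2 > 0 ⇒ local minimum; f''(-2) = -2 < 0 ⇒ local maximum.
Thus f has its local minimum at t = -3, with value 11.

11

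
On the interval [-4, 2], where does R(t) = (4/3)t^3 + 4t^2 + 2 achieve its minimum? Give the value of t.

-4

The derivative is 4t^2 + 8t, which vanishes at t = -2 and t = 0.
Compare values at every candidate in [-4, 2]: R(-4) = -58/3, R(-2) = 22/3, R(0) = 2, R(2) = 86/3.
The minimum over the interval is -58/3, attained at t = -4.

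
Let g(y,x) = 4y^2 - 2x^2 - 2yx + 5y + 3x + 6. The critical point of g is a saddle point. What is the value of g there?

∂g/∂y = 8y - 2x + 5 = 0 and ∂g/∂x = -2y - 4x + 3 = 0, so (y, x) = (-7/18, 17/18).
The Hessian has g_{yy} = 8, g_{xx} = -4, g_{yx} = -2, giving D = -36 < 0, so the point is a saddle point.
g(-7/18, 17/18) = 58/9.

58/9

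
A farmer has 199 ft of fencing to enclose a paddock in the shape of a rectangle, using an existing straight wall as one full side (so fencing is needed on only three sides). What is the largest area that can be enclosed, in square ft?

39601/8

Let the sides perpendicular to the wall have length x and the parallel side y, so 2x + y = 199 and the area is A = xy = x(199 − 2x).
A'(x) = 199 − 4x = 0 gives x = 199/4, and A''(x) = −4 < 0 confirms a maximum.
Then y = 199 − 2·199/4 = 199/2 and A = 39601/8.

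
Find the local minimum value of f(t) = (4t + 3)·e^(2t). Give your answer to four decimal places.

f'(t) = 4·e^(2t) + (4t + 3)·2·e^(2t) = (8t + 10)·e^(2t). Since e^(2t) > 0, the only critical point is t = -5/4.
f''(-5/4) has the same sign as 8 > 0, so this is a local minimum.
f(-5/4) = (-2)·e^(-5/2) ≈ -0.1642.

-0.1642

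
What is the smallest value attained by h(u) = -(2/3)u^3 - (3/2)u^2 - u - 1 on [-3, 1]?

The derivative is -2u^2 - 3u - 1, which vanishes at u = -1 and u = -1/2.
Candidates: h(-3) = 13/2; h(-1) = -5/6; h(-1/2) = -19/24; h(1) = -25/6.
The minimum over the interval is -25/6, attained at u = 1.

-25/6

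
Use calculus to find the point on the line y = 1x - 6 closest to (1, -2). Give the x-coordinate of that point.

Minimize D(x)^2 = (x - 1)^2 + (x - 4)^2.
d/dx[D^2] = 2(x - 1) + 2·1·(x - 4) = 0 ⇒ x = 5/2.
Then y = -7/2 and the distance is √(9/2) ≈ 2.1213.

5/2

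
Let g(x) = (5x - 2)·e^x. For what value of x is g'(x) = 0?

Differentiating with the product rule gives g'(x) = (5x + 3)·e^x. Since e^x > 0, the only critical point is x = -3/5.
g''(-3/5) has the same sign as 5 > 0, so this is a local minimum.
g(-3/5) = (-5)·e^(-3/5) ≈ -2.7441.

-3/5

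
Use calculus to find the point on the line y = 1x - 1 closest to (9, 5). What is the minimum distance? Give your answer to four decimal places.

2.1213

Minimize D(x)^2 = (x - 9)^2 + (x - 6)^2.
d/dx[D^2] = 2(x - 9) + 2·1·(x - 6) = 0 ⇒ x = 15/2.
Then y = 13/2 and the distance is √(9/2) ≈ 2.1213.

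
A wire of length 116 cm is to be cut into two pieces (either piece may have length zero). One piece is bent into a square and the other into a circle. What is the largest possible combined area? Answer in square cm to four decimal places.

Let x be the length used for the square. Square side x/4; circle radius (116−x)/(2π).
A(x) = (x/4)² + π·((116−x)/(2π))² = x²/16 + (116−x)²/(4π) for 0 ≤ x ≤ 116. A'(x) = x/8 − (116−x)/(2π) = 0 gives x = 4·116/(π+4) ≈ 64.9715.
A'' > 0, so the interior critical point is a minimum; the maximum is at an endpoint. A(0) = 1070.7945 and A(116) = 841.0000, so the largest area is 1070.7945.

1070.7945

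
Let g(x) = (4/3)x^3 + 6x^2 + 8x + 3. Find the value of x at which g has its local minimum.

-1

g'(x) = 4x^2 + 12x + 8. Setting g'(x) = 0 gives x ∈ {-2, -1}.
Second-derivative test with g''(x) = 8x + 12: g''(-2) = -4 < 0 ⇒ local maximum; g''(-1) = 4 > 0 ⇒ local minimum.
The local minimum is g(-1) = -1/3.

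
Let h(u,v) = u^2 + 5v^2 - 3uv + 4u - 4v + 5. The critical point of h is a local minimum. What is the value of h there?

∂h/∂u = 2u - 3v + 4 = 0 and ∂h/∂v = -3u + 10v - 4 = 0, so (u, v) = (-28/11, -4/11).
The Hessian has h_{uu} = 2, h_{vv} = 10, h_{uv} = -3, giving D = 11 > 0 with h_{uu} > 0, so the point is a local minimum.
h(-28/11, -4/11) = 7/11.

7/11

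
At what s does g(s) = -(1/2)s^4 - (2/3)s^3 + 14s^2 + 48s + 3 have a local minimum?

g'(s) = -2s^3 - 2s^2 + 28s + 48. Setting g'(s) = 0 gives s ∈ {-3, -2, 4}.
Second-derivative test with g''(s) = -6s^2 - 4s + 28: g''(-3) = -14 < 0 ⇒ local maximum; g''(-2) = 12 > 0 ⇒ local minimum; g''(4) = -84 < 0 ⇒ local maximum.
So the local minimum value is g(-2) = -119/3.

-2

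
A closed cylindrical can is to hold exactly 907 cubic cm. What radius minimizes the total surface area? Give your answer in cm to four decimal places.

With radius r and height h, πr²h = 907 so h = 907/(πr²), and S(r) = 2πr² + 2πrh = 2πr² + 2·907/r.
S'(r) = 4πr − 2·907/r² = 0 ⇒ r³ = 907/(2π), so r ≈ 5.2458 and h = 2r ≈ 10.4915.
S''(r) = 4π + 4·907/r³ > 0, so this is the minimum; S ≈ 518.7038.

5.2458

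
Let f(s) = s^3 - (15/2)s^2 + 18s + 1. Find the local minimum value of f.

f'(s) = 3s^2 - 15s + 18 = 0 at s = 2, 3.
f''(s) = 6s - 15. f''(2) = -3 < 0 ⇒ local maximum; f''(3) = 3 > 0 ⇒ local minimum.
So the local minimum value is f(3) = 29/2.

29/2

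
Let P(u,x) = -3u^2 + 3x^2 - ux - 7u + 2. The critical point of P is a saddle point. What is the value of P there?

∂P/∂u = -6u - x - 7 = 0 and ∂P/∂x = -u + 6x = 0, so (u, x) = (-42/37, -7/37).
The Hessian has P_{uu} = -6, P_{xx} = 6, P_{ux} = -1, giving D = -37 < 0, so the point is a saddle point.
P(-42/37, -7/37) = 221/37.

221/37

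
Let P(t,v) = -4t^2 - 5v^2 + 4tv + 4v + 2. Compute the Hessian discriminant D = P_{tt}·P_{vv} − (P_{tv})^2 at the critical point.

64

∂P/∂t = -8t + 4v = 0 and ∂P/∂v = 4t - 10v + 4 = 0, so (t, v) = (1/4, 1/2).
The Hessian has P_{tt} = -8, P_{vv} = -10, P_{tv} = 4, giving D = 64 > 0 with P_{tt} < 0, so the point is a local maximum.
D = (-8)·(-10) − (4)^2 = 64.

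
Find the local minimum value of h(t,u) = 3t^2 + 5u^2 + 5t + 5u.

-10/3

∂h/∂t = 6t + 5 = 0 and ∂h/∂u = 10u + 5 = 0, so (t, u) = (-5/6, -1/2).
The Hessian has h_{tt} = 6, h_{uu} = 10, h_{tu} = 0, giving D = 60 > 0 with h_{tt} > 0, so the point is a local minimum.
h(-5/6, -1/2) = -10/3.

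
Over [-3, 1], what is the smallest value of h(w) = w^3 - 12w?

h'(w) = 3w^2 - 12, whose only zero in [-3, 1] is w = -2.
Compare values at every candidate in [-3, 1]: h(-3) = 9,  h(-2) = 16,  h(1) = -11.
So the minimum is h(1) = -11.

-11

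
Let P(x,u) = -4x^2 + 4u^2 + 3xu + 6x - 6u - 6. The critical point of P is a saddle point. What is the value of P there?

-330/73

∂P/∂x = -8x + 3u + 6 = 0 and ∂P/∂u = 3x + 8u - 6 = 0, so (x, u) = (66/73, 30/73).
The Hessian has P_{xx} = -8, P_{uu} = 8, P_{xu} = 3, giving D = -73 < 0, so the point is a saddle point.
P(66/73, 30/73) = -330/73.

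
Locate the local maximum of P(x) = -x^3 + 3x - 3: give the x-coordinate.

1

P'(x) = -3x^2 + 3 = 0 at x = -1, 1.
P''(x) = -6x. P''(-1) = 6 > 0 ⇒ local minimum; P''(1) = -6 < 0 ⇒ local maximum.
Thus P has its local maximum at x = 1, with value -1.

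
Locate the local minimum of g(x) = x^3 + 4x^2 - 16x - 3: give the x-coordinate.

g'(x) = 3x^2 + 8x - 16 = 0 at x = -4, 4/3.
g''(x) = 6x + 8. g''(-4) = -16 < 0 ⇒ local maximum; g''(4/3) = 16 > 0 ⇒ local minimum.
So the local minimum value is g(4/3) = -401/27.

4/3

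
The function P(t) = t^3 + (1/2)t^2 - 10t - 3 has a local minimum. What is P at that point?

Critical points: P'(t) = 3t^2 + t - 10 vanishes at t = -2, 5/3.
Second-derivative test with P''(t) = 6t + 1: P''(-2) = -11 < 0 ⇒ local maximum; P''(5/3) = 11 > 0 ⇒ local minimum.
So the local minimum value is P(5/3) = -737/54.

-737/54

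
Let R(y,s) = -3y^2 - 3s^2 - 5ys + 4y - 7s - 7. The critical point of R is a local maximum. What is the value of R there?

258/11

∂R/∂y = -6y - 5s + 4 = 0 and ∂R/∂s = -5y - 6s - 7 = 0, so (y, s) = (59/11, -62/11).
The Hessian has R_{yy} = -6, R_{ss} = -6, R_{ys} = -5, giving D = 11 > 0 with R_{yy} < 0, so the point is a local maximum.
R(59/11, -62/11) = 258/11.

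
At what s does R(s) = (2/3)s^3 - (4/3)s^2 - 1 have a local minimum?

4/3

R'(s) = 2s^2 - (8/3)s = 0 at s = 0, 4/3.
R''(s) = 4s - 8/3. R''(0) = -8/3 < 0 ⇒ local maximum; R''(4/3) = 8/3 > 0 ⇒ local minimum.
Thus R has its local minimum at s = 4/3, with value -145/81.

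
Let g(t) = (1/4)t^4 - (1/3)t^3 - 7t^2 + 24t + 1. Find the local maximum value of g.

g'(t) = t^3 - t^2 - 14t + 24. Setting g'(t) = 0 gives t ∈ {-4, 2, 3}.
g''(t) = 3t^2 - 2t - 14. g''(-4) = 42 > 0 ⇒ local minimum; g''(2) = -6 < 0 ⇒ local maximum; g''(3) = 7 > 0 ⇒ local minimum.
Thus g has its local maximum at t = 2, with value 67/3.

67/3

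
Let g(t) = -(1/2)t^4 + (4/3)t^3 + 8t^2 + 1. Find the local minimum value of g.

g'(t) = -2t^3 + 4t^2 + 16t = 0 at t = -2, 0, 4.
Second-derivative test with g''(t) = -6t^2 + 8t + 16: g''(-2) = -24 < 0 ⇒ local maximum; g''(0) = 16 > 0 ⇒ local minimum; g''(4) = -48 < 0 ⇒ local maximum.
So the local minimum value is g(0) = 1.

1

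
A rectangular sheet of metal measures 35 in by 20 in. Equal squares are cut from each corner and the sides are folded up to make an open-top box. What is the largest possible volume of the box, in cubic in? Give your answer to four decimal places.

With cut size x, the volume is V(x) = x(35 − 2x)(20 − 2x) for 0 < x < 10.
V'(x) = 12x^2 − 220x + 700. Setting V'(x) = 0 gives x ≈ 4.0977 (the root in (0, 10)).
V''(x) = 24x − 220 is negative there, so this is the maximum; V ≈ 1296.5843.

1296.5843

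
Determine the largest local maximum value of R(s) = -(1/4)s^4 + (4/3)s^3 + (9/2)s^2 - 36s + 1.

Critical points: R'(s) = -s^3 + 4s^2 + 9s - 36 vanishes at s = -3, 3, 4.
Second-derivative test with R''(s) = -3s^2 + 8s + 9: R''(-3) = -42 < 0 ⇒ local maximum; R''(3) = 6 > 0 ⇒ local minimum; R''(4) = -7 < 0 ⇒ local maximum.
So the largest local maximum value is R(-3) = 373/4.

373/4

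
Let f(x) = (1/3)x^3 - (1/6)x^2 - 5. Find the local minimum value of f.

Critical points: f'(x) = x^2 - (1/3)x vanishes at x = 0, 1/3.
f''(x) = 2x - 1/3. f''(0) = -1/3 < 0 ⇒ local maximum; f''(1/3) = 1/3 > 0 ⇒ local minimum.
So the local minimum value is f(1/3) = -811/162.

-811/162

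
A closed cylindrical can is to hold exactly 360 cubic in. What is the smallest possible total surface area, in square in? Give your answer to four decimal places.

With radius r and height h, πr²h = 360 so h = 360/(πr²), and S(r) = 2πr² + 2πrh = 2πr² + 2·360/r.
S'(r) = 4πr − 2·360/r² = 0 ⇒ r³ = 360/(2π), so r ≈ 3.8551 and h = 2r ≈ 7.7103.
S''(r) = 4π + 4·360/r³ > 0, so this is the minimum; S ≈ 280.1450.

280.1450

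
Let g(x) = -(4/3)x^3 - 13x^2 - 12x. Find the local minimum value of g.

g'(x) = -4x^2 - 26x - 12 = 0 at x = -6, -1/2.
g''(x) = -8x - 26. g''(-6) = 22 > 0 ⇒ local minimum; g''(-1/2) = -22 < 0 ⇒ local maximum.
So the local minimum value is g(-6) = -108.

-108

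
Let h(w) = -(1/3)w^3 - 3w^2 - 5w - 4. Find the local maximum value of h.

-5/3

Critical points: h'(w) = -w^2 - 6w - 5 vanishes at w = -5, -1.
h''(w) = -2w - 6. h''(-5) = 4 > 0 ⇒ local minimum; h''(-1) = -4 < 0 ⇒ local maximum.
The local maximum is h(-1) = -5/3.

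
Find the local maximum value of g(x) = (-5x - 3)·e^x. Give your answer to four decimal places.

1.0095

By the product rule, g'(x) = (-5x - 8)·e^x. Since e^x > 0, the only critical point is x = -8/5.
g''(-8/5) has the same sign as -5 < 0, so this is a local maximum.
g(-8/5) = (5)·e^(-8/5) ≈ 1.0095.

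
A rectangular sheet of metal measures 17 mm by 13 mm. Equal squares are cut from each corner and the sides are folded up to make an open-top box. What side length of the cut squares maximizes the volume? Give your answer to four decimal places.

2.4342

With cut size x, the volume is V(x) = x(17 − 2x)(13 − 2x) for 0 < x < 6.5.
V'(x) = 12x^2 − 120x + 221. Setting V'(x) = 0 gives x ≈ 2.4342 (the root in (0, 6.5)).
V''(x) = 24x − 120 is negative there, so this is the maximum; V ≈ 240.1322.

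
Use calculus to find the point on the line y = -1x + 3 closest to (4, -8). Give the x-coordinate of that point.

Minimize D(x)^2 = (x - 4)^2 + (-x + 11)^2.
d/dx[D^2] = 2(x - 4) + 2·(-1)·(-x + 11) = 0 ⇒ x = 15/2.
Then y = -9/2 and the distance is √(49/2) ≈ 4.9497.

15/2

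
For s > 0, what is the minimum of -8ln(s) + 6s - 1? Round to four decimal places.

h'(s) = -8/s + 6 = 0 gives s = 4/3.
h''(s) = 8/s², which is positive for s > 0, so this is a local minimum.
h(4/3) = -8·ln(4/3) + 8 - 1 ≈ 4.6985.

4.6985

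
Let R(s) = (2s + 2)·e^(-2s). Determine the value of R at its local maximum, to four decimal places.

2.7183

By the product rule, R'(s) = (-4s - 2)·e^(-2s). Since e^(-2s) > 0, the only critical point is s = -1/2.
R''(-1/2) has the same sign as -4 < 0, so this is a local maximum.
R(-1/2) = (1)·e^(1) ≈ 2.7183.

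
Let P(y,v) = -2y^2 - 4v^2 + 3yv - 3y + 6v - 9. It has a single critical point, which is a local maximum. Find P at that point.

∂P/∂y = -4y + 3v - 3 = 0 and ∂P/∂v = 3y - 8v + 6 = 0, so (y, v) = (-6/23, 15/23).
The Hessian has P_{yy} = -4, P_{vv} = -8, P_{yv} = 3, giving D = 23 > 0 with P_{yy} < 0, so the point is a local maximum.
P(-6/23, 15/23) = -153/23.

-153/23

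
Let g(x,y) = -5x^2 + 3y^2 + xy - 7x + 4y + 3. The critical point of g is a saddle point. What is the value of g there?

∂g/∂x = -10x + y - 7 = 0 and ∂g/∂y = x + 6y + 4 = 0, so (x, y) = (-46/61, -33/61).
The Hessian has g_{xx} = -10, g_{yy} = 6, g_{xy} = 1, giving D = -61 < 0, so the point is a saddle point.
g(-46/61, -33/61) = 278/61.

278/61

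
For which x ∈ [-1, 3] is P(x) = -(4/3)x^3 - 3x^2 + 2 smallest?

P'(x) = -4x^2 - 6x, whose only zero in [-1, 3] is x = 0.
Evaluating at the critical points and endpoints: P(-1) = 1/3, P(0) = 2, P(3) = -61.
Hence the absolute minimum is -61 at x = 3.

3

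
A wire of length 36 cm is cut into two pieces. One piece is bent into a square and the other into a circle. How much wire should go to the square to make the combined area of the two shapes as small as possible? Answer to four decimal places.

20.1636

Let x be the length used for the square. Square side x/4; circle radius (36−x)/(2π).
A(x) = (x/4)² + π·((36−x)/(2π))² = x²/16 + (36−x)²/(4π) for 0 ≤ x ≤ 36. A'(x) = x/8 − (36−x)/(2π) = 0 gives x = 4·36/(π+4) ≈ 20.1636.
A'' = 1/8 + 1/(2π) > 0, so this gives the minimum combined area; x ≈ 20.1636 cm to the square.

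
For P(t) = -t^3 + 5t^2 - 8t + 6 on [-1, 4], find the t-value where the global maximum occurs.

P'(t) = -3t^2 + 10t - 8, which vanishes at t = 4/3 and t = 2.
Candidates: P(-1) = 20; P(4/3) = 50/27; P(2) = 2; P(4) = -10.
So the maximum is P(-1) = 20.

-1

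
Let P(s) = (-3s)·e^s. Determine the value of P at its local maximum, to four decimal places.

1.1036

Differentiating with the product rule gives P'(s) = (-3s - 3)·e^s. Since e^s > 0, the only critical point is s = -1.
P''(-1) has the same sign as -3 < 0, so this is a local maximum.
P(-1) = (3)·e^(-1) ≈ 1.1036.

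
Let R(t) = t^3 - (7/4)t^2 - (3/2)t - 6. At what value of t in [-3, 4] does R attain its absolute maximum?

R'(t) = 3t^2 - (7/2)t - 3/2, which vanishes at t = -1/3 and t = 3/2.
Compare values at every candidate in [-3, 4]: R(-3) = -177/4,  R(-1/3) = -619/108,  R(3/2) = -141/16,  R(4) = 24.
So the maximum is R(4) = 24.

4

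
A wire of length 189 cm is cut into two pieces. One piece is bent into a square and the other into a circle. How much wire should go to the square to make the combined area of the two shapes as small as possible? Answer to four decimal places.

105.8587

Let x be the length used for the square. Square side x/4; circle radius (189−x)/(2π).
A(x) = (x/4)² + π·((189−x)/(2π))² = x²/16 + (189−x)²/(4π) for 0 ≤ x ≤ 189. A'(x) = x/8 − (189−x)/(2π) = 0 gives x = 4·189/(π+4) ≈ 105.8587.
A'' = 1/8 + 1/(2π) > 0, so this gives the minimum combined area; x ≈ 105.8587 cm to the square.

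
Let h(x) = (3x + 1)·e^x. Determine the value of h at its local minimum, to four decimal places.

-0.7908

Differentiating with the product rule gives h'(x) = (3x + 4)·e^x. Since e^x > 0, the only critical point is x = -4/3.
h''(-4/3) has the same sign as 3 > 0, so this is a local minimum.
h(-4/3) = (-3)·e^(-4/3) ≈ -0.7908.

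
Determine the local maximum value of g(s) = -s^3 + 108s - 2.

430

g'(s) = -3s^2 + 108. Setting g'(s) = 0 gives s ∈ {-6, 6}.
Second-derivative test with g''(s) = -6s: g''(-6) = 36 > 0 ⇒ local minimum; g''(6) = -36 < 0 ⇒ local maximum.
So the local maximum value is g(6) = 430.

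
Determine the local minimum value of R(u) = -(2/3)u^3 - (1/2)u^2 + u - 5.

R'(u) = -2u^2 - u + 1. Setting R'(u) = 0 gives u ∈ {-1, 1/2}.
Second-derivative test with R''(u) = -4u - 1: R''(-1) = 3 > 0 ⇒ local minimum; R''(1/2) = -3 < 0 ⇒ local maximum.
So the local minimum value is R(-1) = -35/6.

-35/6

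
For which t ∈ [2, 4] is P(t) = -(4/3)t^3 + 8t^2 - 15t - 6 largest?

5/2

The derivative is -4t^2 + 16t - 15, whose only zero in [2, 4] is t = 5/2.
Candidates: P(2) = -44/3,  P(5/2) = -43/3,  P(4) = -70/3.
So the maximum is P(5/2) = -43/3.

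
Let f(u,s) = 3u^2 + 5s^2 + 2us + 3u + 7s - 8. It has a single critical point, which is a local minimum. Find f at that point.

∂f/∂u = 6u + 2s + 3 = 0 and ∂f/∂s = 2u + 10s + 7 = 0, so (u, s) = (-2/7, -9/14).
The Hessian has f_{uu} = 6, f_{ss} = 10, f_{us} = 2, giving D = 56 > 0 with f_{uu} > 0, so the point is a local minimum.
f(-2/7, -9/14) = -299/28.

-299/28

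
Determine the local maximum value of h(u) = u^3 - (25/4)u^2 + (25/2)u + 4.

h'(u) = 3u^2 - (25/2)u + 25/2 = 0 at u = 5/3, 5/2.
Second-derivative test with h''(u) = 6u - 25/2: h''(5/3) = -5/2 < 0 ⇒ local maximum; h''(5/2) = 5/2 > 0 ⇒ local minimum.
So the local maximum value is h(5/3) = 1307/108.

1307/108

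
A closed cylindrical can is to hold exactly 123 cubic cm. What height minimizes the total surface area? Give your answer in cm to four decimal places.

5.3902

With radius r and height h, πr²h = 123 so h = 123/(πr²), and S(r) = 2πr² + 2πrh = 2πr² + 2·123/r.
S'(r) = 4πr − 2·123/r² = 0 ⇒ r³ = 123/(2π), so r ≈ 2.6951 and h = 2r ≈ 5.3902.
S''(r) = 4π + 4·123/r³ > 0, so this is the minimum; S ≈ 136.9151.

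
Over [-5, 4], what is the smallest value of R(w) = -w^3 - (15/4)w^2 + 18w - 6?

-74

Differentiating, R'(w) = -3w^2 - (15/2)w + 18; which vanishes at w = -4 and w = 3/2.
Compare values at every candidate in [-5, 4]: R(-5) = -259/4,  R(-4) = -74,  R(3/2) = 147/16,  R(4) = -58.
Hence the absolute minimum is -74 at w = -4.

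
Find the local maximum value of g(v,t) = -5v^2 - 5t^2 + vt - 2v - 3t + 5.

566/99

∂g/∂v = -10v + t - 2 = 0 and ∂g/∂t = v - 10t - 3 = 0, so (v, t) = (-23/99, -32/99).
The Hessian has g_{vv} = -10, g_{tt} = -10, g_{vt} = 1, giving D = 99 > 0 with g_{vv} < 0, so the point is a local maximum.
g(-23/99, -32/99) = 566/99.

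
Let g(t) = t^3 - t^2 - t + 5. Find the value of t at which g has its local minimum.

1

g'(t) = 3t^2 - 2t - 1. Setting g'(t) = 0 gives t ∈ {-1/3, 1}.
Since g''(t) = 6t - 2, we get g''(-1/3) = -4 < 0 ⇒ local maximum; g''(1) = 4 > 0 ⇒ local minimum.
So the local minimum value is g(1) = 4.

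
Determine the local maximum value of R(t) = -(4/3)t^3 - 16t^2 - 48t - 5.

113/3

R'(t) = -4t^2 - 32t - 48 = 0 at t = -6, -2.
Since R''(t) = -8t - 32, we get R''(-6) = 16 > 0 ⇒ local minimum; R''(-2) = -16 < 0 ⇒ local maximum.
Thus R has its local maximum at t = -2, with value 113/3.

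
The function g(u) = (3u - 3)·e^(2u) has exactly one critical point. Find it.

Differentiating with the product rule gives g'(u) = (6u - 3)·e^(2u). Since e^(2u) > 0, the only critical point is u = 1/2.
g''(1/2) has the same sign as 6 > 0, so this is a local minimum.
g(1/2) = (-3/2)·e^(1) ≈ -4.0774.

1/2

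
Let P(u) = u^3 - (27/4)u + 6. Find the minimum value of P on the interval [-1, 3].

-3/4

The derivative is 3u^2 - 27/4, whose only zero in [-1, 3] is u = 3/2.
Candidates: P(-1) = 47/4, P(3/2) = -3/4, P(3) = 51/4.
The minimum over the interval is -3/4, attained at u = 3/2.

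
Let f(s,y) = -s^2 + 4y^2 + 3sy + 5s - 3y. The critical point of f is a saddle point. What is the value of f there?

∂f/∂s = -2s + 3y + 5 = 0 and ∂f/∂y = 3s + 8y - 3 = 0, so (s, y) = (49/25, -9/25).
The Hessian has f_{ss} = -2, f_{yy} = 8, f_{sy} = 3, giving D = -25 < 0, so the point is a saddle point.
f(49/25, -9/25) = 136/25.

136/25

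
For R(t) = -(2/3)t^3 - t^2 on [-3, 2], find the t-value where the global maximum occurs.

Differentiating, R'(t) = -2t^2 - 2t; which vanishes at t = -1 and t = 0.
Compare values at every candidate in [-3, 2]: R(-3) = 9,  R(-1) = -1/3,  R(0) = 0,  R(2) = -28/3.
Hence the absolute maximum is 9 at t = -3.

-3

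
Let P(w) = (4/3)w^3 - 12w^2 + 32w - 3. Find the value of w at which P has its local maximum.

Critical points: P'(w) = 4w^2 - 24w + 32 vanishes at w = 2, 4.
Second-derivative test with P''(w) = 8w - 24: P''(2) = -8 < 0 ⇒ local maximum; P''(4) = 8 > 0 ⇒ local minimum.
Thus P has its local maximum at w = 2, with value 71/3.

2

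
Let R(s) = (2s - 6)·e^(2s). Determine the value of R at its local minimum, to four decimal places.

Differentiating with the product rule gives R'(s) = (4s - 10)·e^(2s). Since e^(2s) > 0, the only critical point is s = 5/2.
R''(5/2) has the same sign as 4 > 0, so this is a local minimum.
R(5/2) = (-1)·e^(5) ≈ -148.4132.

-148.4132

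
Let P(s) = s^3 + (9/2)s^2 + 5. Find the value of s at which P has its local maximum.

-3

Critical points: P'(s) = 3s^2 + 9s vanishes at s = -3, 0.
Second-derivative test with P''(s) = 6s + 9: P''(-3) = -9 < 0 ⇒ local maximum; P''(0) = 9 > 0 ⇒ local minimum.
The local maximum is P(-3) = 37/2.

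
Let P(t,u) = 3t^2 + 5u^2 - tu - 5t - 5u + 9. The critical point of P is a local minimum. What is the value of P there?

306/59

∂P/∂t = 6t - u - 5 = 0 and ∂P/∂u = -t + 10u - 5 = 0, so (t, u) = (55/59, 35/59).
The Hessian has P_{tt} = 6, P_{uu} = 10, P_{tu} = -1, giving D = 59 > 0 with P_{tt} > 0, so the point is a local minimum.
P(55/59, 35/59) = 306/59.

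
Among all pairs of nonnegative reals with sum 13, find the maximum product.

With x + y = 13, the product is P(x) = x(13 − x).
P'(x) = 13 − 2x = 0 gives x = 13/2; P'' = −2 < 0, so this is the maximum.
P = 13/2·13/2 = 169/4.

169/4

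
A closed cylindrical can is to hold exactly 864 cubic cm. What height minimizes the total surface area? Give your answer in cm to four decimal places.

With radius r and height h, πr²h = 864 so h = 864/(πr²), and S(r) = 2πr² + 2πrh = 2πr² + 2·864/r.
S'(r) = 4πr − 2·864/r² = 0 ⇒ r³ = 864/(2π), so r ≈ 5.1615 and h = 2r ≈ 10.3230.
S''(r) = 4π + 4·864/r³ > 0, so this is the minimum; S ≈ 502.1773.

10.3230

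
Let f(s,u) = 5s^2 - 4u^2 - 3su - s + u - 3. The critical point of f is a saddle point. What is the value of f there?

∂f/∂s = 10s - 3u - 1 = 0 and ∂f/∂u = -3s - 8u + 1 = 0, so (s, u) = (11/89, 7/89).
The Hessian has f_{ss} = 10, f_{uu} = -8, f_{su} = -3, giving D = -89 < 0, so the point is a saddle point.
f(11/89, 7/89) = -269/89.

-269/89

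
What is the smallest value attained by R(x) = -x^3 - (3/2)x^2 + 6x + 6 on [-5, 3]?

The derivative is -3x^2 - 3x + 6, which vanishes at x = -2 and x = 1.
Candidates: R(-5) = 127/2; R(-2) = -4; R(1) = 19/2; R(3) = -33/2.
Hence the absolute minimum is -33/2 at x = 3.

-33/2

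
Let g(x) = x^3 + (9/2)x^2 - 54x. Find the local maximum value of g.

g'(x) = 3x^2 + 9x - 54. Setting g'(x) = 0 gives x ∈ {-6, 3}.
Second-derivative test with g''(x) = 6x + 9: g''(-6) = -27 < 0 ⇒ local maximum; g''(3) = 27 > 0 ⇒ local minimum.
The local maximum is g(-6) = 270.

270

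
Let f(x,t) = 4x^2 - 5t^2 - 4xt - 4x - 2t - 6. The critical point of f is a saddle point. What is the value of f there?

-19/3

∂f/∂x = 8x - 4t - 4 = 0 and ∂f/∂t = -4x - 10t - 2 = 0, so (x, t) = (1/3, -1/3).
The Hessian has f_{xx} = 8, f_{tt} = -10, f_{xt} = -4, giving D = -96 < 0, so the point is a saddle point.
f(1/3, -1/3) = -19/3.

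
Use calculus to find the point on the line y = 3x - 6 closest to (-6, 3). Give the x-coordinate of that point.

Minimize D(x)^2 = (x + 6)^2 + (3x - 9)^2.
d/dx[D^2] = 2(x + 6) + 2·3·(3x - 9) = 0 ⇒ x = 21/10.
Then y = 3/10 and the distance is √(729/10) ≈ 8.5381.

21/10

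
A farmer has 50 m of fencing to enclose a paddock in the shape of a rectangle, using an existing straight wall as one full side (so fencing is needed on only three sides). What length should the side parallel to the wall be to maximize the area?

25

Let the sides perpendicular to the wall have length x and the parallel side y, so 2x + y = 50 and the area is A = xy = x(50 − 2x).
A'(x) = 50 − 4x = 0 gives x = 25/2, and A''(x) = −4 < 0 confirms a maximum.
Then y = 50 − 2·25/2 = 25 and A = 625/2.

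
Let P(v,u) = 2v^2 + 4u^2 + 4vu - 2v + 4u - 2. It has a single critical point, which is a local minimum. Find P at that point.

∂P/∂v = 4v + 4u - 2 = 0 and ∂P/∂u = 4v + 8u + 4 = 0, so (v, u) = (2, -3/2).
The Hessian has P_{vv} = 4, P_{uu} = 8, P_{vu} = 4, giving D = 16 > 0 with P_{vv} > 0, so the point is a local minimum.
P(2, -3/2) = -7.

-7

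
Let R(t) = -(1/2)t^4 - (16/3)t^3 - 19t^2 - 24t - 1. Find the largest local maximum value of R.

R'(t) = -2t^3 - 16t^2 - 38t - 24. Setting R'(t) = 0 gives t ∈ {-4, -3, -1}.
Second-derivative test with R''(t) = -6t^2 - 32t - 38: R''(-4) = -6 < 0 ⇒ local maximum; R''(-3) = 4 > 0 ⇒ local minimum; R''(-1) = -12 < 0 ⇒ local maximum.
Thus R has its largest local maximum at t = -1, with value 53/6.

53/6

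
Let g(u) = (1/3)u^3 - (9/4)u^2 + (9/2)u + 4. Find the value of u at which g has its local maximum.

3/2

g'(u) = u^2 - (9/2)u + 9/2. Setting g'(u) = 0 gives u ∈ {3/2, 3}.
g''(u) = 2u - 9/2. g''(3/2) = -3/2 < 0 ⇒ local maximum; g''(3) = 3/2 > 0 ⇒ local minimum.
The local maximum is g(3/2) = 109/16.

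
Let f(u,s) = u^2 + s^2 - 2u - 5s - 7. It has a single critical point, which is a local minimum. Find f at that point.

-57/4

∂f/∂u = 2u - 2 = 0 and ∂f/∂s = 2s - 5 = 0, so (u, s) = (1, 5/2).
The Hessian has f_{uu} = 2, f_{ss} = 2, f_{us} = 0, giving D = 4 > 0 with f_{uu} > 0, so the point is a local minimum.
f(1, 5/2) = -57/4.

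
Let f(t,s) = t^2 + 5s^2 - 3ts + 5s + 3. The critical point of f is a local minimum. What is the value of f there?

8/11

∂f/∂t = 2t - 3s = 0 and ∂f/∂s = -3t + 10s + 5 = 0, so (t, s) = (-15/11, -10/11).
The Hessian has f_{tt} = 2, f_{ss} = 10, f_{ts} = -3, giving D = 11 > 0 with f_{tt} > 0, so the point is a local minimum.
f(-15/11, -10/11) = 8/11.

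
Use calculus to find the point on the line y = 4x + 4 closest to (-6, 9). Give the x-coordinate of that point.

Minimize D(x)^2 = (x + 6)^2 + (4x - 5)^2.
d/dx[D^2] = 2(x + 6) + 2·4·(4x - 5) = 0 ⇒ x = 14/17.
Then y = 124/17 and the distance is √(841/17) ≈ 7.0335.

14/17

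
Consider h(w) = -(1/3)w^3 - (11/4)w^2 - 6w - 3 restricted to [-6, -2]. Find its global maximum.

6

Differentiating, h'(w) = -w^2 - (11/2)w - 6; whose only zero in [-6, -2] is w = -4.
Compare values at every candidate in [-6, -2]: h(-6) = 6, h(-4) = -5/3, h(-2) = 2/3.
The maximum over the interval is 6, attained at w = -6.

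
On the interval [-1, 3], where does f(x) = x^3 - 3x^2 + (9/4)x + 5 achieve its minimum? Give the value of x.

-1

The derivative is 3x^2 - 6x + 9/4, which vanishes at x = 1/2 and x = 3/2.
Evaluating at the critical points and endpoints: f(-1) = -5/4,  f(1/2) = 11/2,  f(3/2) = 5,  f(3) = 47/4.
The minimum over the interval is -5/4, attained at x = -1.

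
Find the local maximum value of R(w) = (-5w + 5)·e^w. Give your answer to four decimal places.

R'(w) = (-5)·e^w + (-5w + 5)·1·e^w = (-5w)·e^w. Since e^w > 0, the only critical point is w = 0.
R''(0) has the same sign as -5 < 0, so this is a local maximum.
R(0) = (5)·e^(0) ≈ 5.0000.

5.0000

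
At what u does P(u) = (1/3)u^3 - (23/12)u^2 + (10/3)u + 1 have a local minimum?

P'(u) = u^2 - (23/6)u + 10/3. Setting P'(u) = 0 gives u ∈ {4/3, 5/2}.
P''(u) = 2u - 23/6. P''(4/3) = -7/6 < 0 ⇒ local maximum; P''(5/2) = 7/6 > 0 ⇒ local minimum.
Thus P has its local minimum at u = 5/2, with value 41/16.

5/2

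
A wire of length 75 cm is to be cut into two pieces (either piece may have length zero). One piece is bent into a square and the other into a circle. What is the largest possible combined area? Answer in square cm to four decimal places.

447.6233

Let x be the length used for the square. Square side x/4; circle radius (75−x)/(2π).
A(x) = (x/4)² + π·((75−x)/(2π))² = x²/16 + (75−x)²/(4π) for 0 ≤ x ≤ 75. A'(x) = x/8 − (75−x)/(2π) = 0 gives x = 4·75/(π+4) ≈ 42.0074.
A'' > 0, so the interior critical point is a minimum; the maximum is at an endpoint. A(0) = 447.6233 and A(75) = 351.5625, so the largest area is 447.6233.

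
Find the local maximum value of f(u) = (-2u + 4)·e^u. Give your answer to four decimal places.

5.4366

f'(u) = (-2)·e^u + (-2u + 4)·1·e^u = (-2u + 2)·e^u. Since e^u > 0, the only critical point is u = 1.
f''(1) has the same sign as -2 < 0, so this is a local maximum.
f(1) = (2)·e^(1) ≈ 5.4366.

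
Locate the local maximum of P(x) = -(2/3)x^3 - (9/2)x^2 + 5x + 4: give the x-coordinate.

1/2

P'(x) = -2x^2 - 9x + 5. Setting P'(x) = 0 gives x ∈ {-5, 1/2}.
Since P''(x) = -4x - 9, we get P''(-5) = 11 > 0 ⇒ local minimum; P''(1/2) = -11 < 0 ⇒ local maximum.
Thus P has its local maximum at x = 1/2, with value 127/24.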